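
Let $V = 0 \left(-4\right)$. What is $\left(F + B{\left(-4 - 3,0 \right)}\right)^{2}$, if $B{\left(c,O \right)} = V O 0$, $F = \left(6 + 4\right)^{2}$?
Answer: $10000$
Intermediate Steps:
$V = 0$
$F = 100$ ($F = 10^{2} = 100$)
$B{\left(c,O \right)} = 0$ ($B{\left(c,O \right)} = 0 O 0 = 0 \cdot 0 = 0$)
$\left(F + B{\left(-4 - 3,0 \right)}\right)^{2} = \left(100 + 0\right)^{2} = 100^{2} = 10000$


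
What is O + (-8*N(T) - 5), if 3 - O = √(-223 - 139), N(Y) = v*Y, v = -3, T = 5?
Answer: 118 - I*√362 ≈ 118.0 - 19.026*I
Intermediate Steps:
N(Y) = -3*Y
O = 3 - I*√362 (O = 3 - √(-223 - 139) = 3 - √(-362) = 3 - I*√362 ≈ 3.0 - 19.026*I)
O + (-8*N(T) - 5) = (3 - I*√362) + (-(-24)*5 - 5) = (3 - I*√362) + (-8*(-15) - 5) = (3 - I*√362) + (120 - 5) = (3 - I*√362) + 115 = 118 - I*√362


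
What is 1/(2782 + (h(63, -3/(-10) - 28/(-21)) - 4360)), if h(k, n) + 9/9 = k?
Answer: -1/1516 ≈ -0.00065963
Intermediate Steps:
h(k, n) = -1 + k
1/(2782 + (h(63, -3/(-10) - 28/(-21)) - 4360)) = 1/(2782 + ((-1 + 63) - 4360)) = 1/(2782 + (62 - 4360)) = 1/(2782 - 4298) = 1/(-1516) = -1/1516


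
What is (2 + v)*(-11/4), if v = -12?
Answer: 55/2 ≈ 27.500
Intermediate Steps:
(2 + v)*(-11/4) = (2 - 12)*(-11/4) = -(-110)/4 = -10*(-11/4) = 55/2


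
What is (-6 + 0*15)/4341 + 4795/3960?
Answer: 1386089/1146024 ≈ 1.2095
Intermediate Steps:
(-6 + 0*15)/4341 + 4795/3960 = (-6 + 0)*(1/4341) + 4795*(1/3960) = -6*1/4341 + 959/792 = -2/1447 + 959/792 = 1386089/1146024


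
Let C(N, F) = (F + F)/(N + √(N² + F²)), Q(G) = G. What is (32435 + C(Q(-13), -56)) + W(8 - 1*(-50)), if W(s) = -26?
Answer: 907439/28 - √3305/28 ≈ 32406.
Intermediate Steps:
C(N, F) = 2*F/(N + √(F² + N²)) (C(N, F) = (2*F)/(N + √(F² + N²)) = 2*F/(N + √(F² + N²)))
(32435 + C(Q(-13), -56)) + W(8 - 1*(-50)) = (32435 + 2*(-56)/(-13 + √((-56)² + (-13)²))) - 26 = (32435 + 2*(-56)/(-13 + √(3136 + 169))) - 26 = (32435 + 2*(-56)/(-13 + √3305)) - 26 = (32435 - 112/(-13 + √3305)) - 26 = 32409 - 112/(-13 + √3305)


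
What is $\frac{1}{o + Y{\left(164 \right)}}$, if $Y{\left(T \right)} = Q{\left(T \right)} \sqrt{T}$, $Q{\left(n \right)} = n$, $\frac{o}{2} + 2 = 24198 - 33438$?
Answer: $- \frac{4621}{84311828} - \frac{41 \sqrt{41}}{42155914} \approx -6.1036 \cdot 10^{-5}$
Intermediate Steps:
$o = -18484$ ($o = -4 + 2 \left(24198 - 33438\right) = -4 + 2 \left(-9240\right) = -4 - 18480 = -18484$)
$Y{\left(T \right)} = T^{\frac{3}{2}}$ ($Y{\left(T \right)} = T \sqrt{T} = T^{\frac{3}{2}}$)
$\frac{1}{o + Y{\left(164 \right)}} = \frac{1}{-18484 + 164^{\frac{3}{2}}} = \frac{1}{-18484 + 328 \sqrt{41}}$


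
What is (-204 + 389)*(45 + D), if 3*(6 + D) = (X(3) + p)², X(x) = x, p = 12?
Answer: 21090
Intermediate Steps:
D = 69 (D = -6 + (3 + 12)²/3 = -6 + (⅓)*15² = -6 + (⅓)*225 = -6 + 75 = 69)
(-204 + 389)*(45 + D) = (-204 + 389)*(45 + 69) = 185*114 = 21090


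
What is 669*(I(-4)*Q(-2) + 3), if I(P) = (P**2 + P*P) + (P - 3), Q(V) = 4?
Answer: 68907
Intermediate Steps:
I(P) = -3 + P + 2*P**2 (I(P) = (P**2 + P**2) + (-3 + P) = 2*P**2 + (-3 + P) = -3 + P + 2*P**2)
669*(I(-4)*Q(-2) + 3) = 669*((-3 - 4 + 2*(-4)**2)*4 + 3) = 669*((-3 - 4 + 2*16)*4 + 3) = 669*((-3 - 4 + 32)*4 + 3) = 669*(25*4 + 3) = 669*(100 + 3) = 669*103 = 68907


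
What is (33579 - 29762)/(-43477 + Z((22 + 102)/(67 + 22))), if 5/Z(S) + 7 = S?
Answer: -1904683/21695468 ≈ -0.087792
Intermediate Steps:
Z(S) = 5/(-7 + S)
(33579 - 29762)/(-43477 + Z((22 + 102)/(67 + 22))) = (33579 - 29762)/(-43477 + 5/(-7 + (22 + 102)/(67 + 22))) = 3817/(-43477 + 5/(-7 + 124/89)) = 3817/(-43477 + 5/(-499/89)) = 3817/(-43477 + 5*(-89/499)) = 3817/(-43477 - 445/499) = 3817/(-21695468/499) = 3817*(-499/21695468) = -1904683/21695468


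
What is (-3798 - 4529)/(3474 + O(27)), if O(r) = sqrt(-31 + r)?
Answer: -14463999/6034340 + 8327*I/6034340 ≈ -2.3969 + 0.0013799*I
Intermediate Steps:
(-3798 - 4529)/(3474 + O(27)) = (-3798 - 4529)/(3474 + sqrt(-31 + 27)) = -8327/(3474 + sqrt(-4)) = -8327*(3474 - 2*I)/12068680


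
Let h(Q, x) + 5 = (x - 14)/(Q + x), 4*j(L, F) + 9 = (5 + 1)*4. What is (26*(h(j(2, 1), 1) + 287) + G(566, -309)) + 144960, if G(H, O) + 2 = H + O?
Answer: 2897041/19 ≈ 1.5248e+5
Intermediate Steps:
j(L, F) = 15/4 (j(L, F) = -9/4 + ((5 + 1)*4)/4 = -9/4 + (6*4)/4 = -9/4 + (1/4)*24 = -9/4 + 6 = 15/4)
h(Q, x) = -5 + (-14 + x)/(Q + x) (h(Q, x) = -5 + (x - 14)/(Q + x) = -5 + (-14 + x)/(Q + x))
G(H, O) = -2 + H + O (G(H, O) = -2 + (H + O) = -2 + H + O)
(26*(h(j(2, 1), 1) + 287) + G(566, -309)) + 144960 = (26*((-14 - 5*15/4 - 4*1)/(15/4 + 1) + 287) + (-2 + 566 - 309)) + 144960 = (26*((-14 - 75/4 - 4)/(19/4) + 287) + 255) + 144960 = (26*((4/19)*(-147/4) + 287) + 255) + 144960 = (26*(-147/19 + 287) + 255) + 144960 = (26*(5306/19) + 255) + 144960 = (137956/19 + 255) + 144960 = 142801/19 + 144960 = 2897041/19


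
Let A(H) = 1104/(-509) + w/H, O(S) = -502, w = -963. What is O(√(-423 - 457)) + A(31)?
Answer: -8445449/15779 ≈ -535.23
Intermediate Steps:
A(H) = -1104/509 - 963/H (A(H) = 1104/(-509) - 963/H = 1104*(-1/509) - 963/H = -1104/509 - 963/H)
O(√(-423 - 457)) + A(31) = -502 + (-1104/509 - 963/31) = -502 - 524391/15779 = -8445449/15779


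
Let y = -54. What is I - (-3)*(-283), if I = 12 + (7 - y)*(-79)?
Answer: -5656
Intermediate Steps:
I = -4807 (I = 12 + (7 - 1*(-54))*(-79) = 12 + (7 + 54)*(-79) = 12 + 61*(-79) = 12 - 4819 = -4807)
I - (-3)*(-283) = -4807 - (-3)*(-283) = -4807 - 1*849 = -4807 - 849 = -5656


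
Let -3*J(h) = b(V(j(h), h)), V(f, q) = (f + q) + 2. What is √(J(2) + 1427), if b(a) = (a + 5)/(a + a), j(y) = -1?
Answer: √12839/3 ≈ 37.770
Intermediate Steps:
V(f, q) = 2 + f + q
b(a) = (5 + a)/(2*a) (b(a) = (5 + a)/((2*a)) = (5 + a)*(1/(2*a)) = (5 + a)/(2*a))
J(h) = -(6 + h)/(6*(1 + h)) (J(h) = -(5 + (2 - 1 + h))/(6*(2 - 1 + h)) = -(5 + (1 + h))/(6*(1 + h)) = -(6 + h)/(6*(1 + h)))
√(J(2) + 1427) = √((-6 - 1*2)/(6*(1 + 2)) + 1427) = √((⅙)*(-6 - 2)/3 + 1427) = √((⅙)*(⅓)*(-8) + 1427) = √(-4/9 + 1427) = √(12839/9) = √12839/3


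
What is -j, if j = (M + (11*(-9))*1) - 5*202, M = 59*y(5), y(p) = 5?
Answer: 814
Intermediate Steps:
M = 295 (M = 59*5 = 295)
j = -814 (j = (295 + (11*(-9))*1) - 5*202 = (295 - 99*1) - 1010 = (295 - 99) - 1010 = 196 - 1010 = -814)
-j = -1*(-814) = 814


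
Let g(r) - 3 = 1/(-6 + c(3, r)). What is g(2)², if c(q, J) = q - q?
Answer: 289/36 ≈ 8.0278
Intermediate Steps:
c(q, J) = 0
g(r) = 17/6 (g(r) = 3 + 1/(-6 + 0) = 3 + 1/(-6) = 3 - ⅙ = 17/6)
g(2)² = (17/6)² = 289/36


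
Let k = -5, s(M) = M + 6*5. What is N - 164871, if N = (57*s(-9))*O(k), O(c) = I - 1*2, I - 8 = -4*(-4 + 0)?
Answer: -138537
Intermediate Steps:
I = 24 (I = 8 - 4*(-4 + 0) = 8 - 4*(-4) = 8 + 16 = 24)
s(M) = 30 + M (s(M) = M + 30 = 30 + M)
O(c) = 22 (O(c) = 24 - 1*2 = 24 - 2 = 22)
N = 26334 (N = (57*(30 - 9))*22 = (57*21)*22 = 1197*22 = 26334)
N - 164871 = 26334 - 164871 = -138537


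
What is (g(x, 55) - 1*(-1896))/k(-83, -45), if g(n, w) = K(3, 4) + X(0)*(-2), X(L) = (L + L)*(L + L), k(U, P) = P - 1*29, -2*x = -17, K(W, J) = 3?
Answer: -1899/74 ≈ -25.662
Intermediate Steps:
x = 17/2 (x = -1/2*(-17) = 17/2 ≈ 8.5000)
k(U, P) = -29 + P (k(U, P) = P - 29 = -29 + P)
X(L) = 4*L**2 (X(L) = (2*L)*(2*L) = 4*L**2)
g(n, w) = 3 (g(n, w) = 3 + (4*0**2)*(-2) = 3 + (4*0)*(-2) = 3 + 0*(-2) = 3 + 0 = 3)
(g(x, 55) - 1*(-1896))/k(-83, -45) = (3 - 1*(-1896))/(-29 - 45) = (3 + 1896)/(-74) = 1899*(-1/74) = -1899/74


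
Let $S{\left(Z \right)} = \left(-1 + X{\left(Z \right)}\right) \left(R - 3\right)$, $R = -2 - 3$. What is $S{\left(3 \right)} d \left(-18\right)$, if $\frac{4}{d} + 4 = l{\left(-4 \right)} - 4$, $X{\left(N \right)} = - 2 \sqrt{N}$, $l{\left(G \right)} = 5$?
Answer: $192 + 384 \sqrt{3} \approx 857.11$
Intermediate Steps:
$R = -5$
$S{\left(Z \right)} = 8 + 16 \sqrt{Z}$ ($S{\left(Z \right)} = \left(-1 - 2 \sqrt{Z}\right) \left(-5 - 3\right) = \left(-1 - 2 \sqrt{Z}\right) \left(-8\right) = 8 + 16 \sqrt{Z}$)
$d = - \frac{4}{3}$ ($d = \frac{4}{-4 + \left(5 - 4\right)} = \frac{4}{-4 + 1} = \frac{4}{-3} = 4 \left(- \frac{1}{3}\right) = - \frac{4}{3} \approx -1.3333$)
$S{\left(3 \right)} d \left(-18\right) = \left(8 + 16 \sqrt{3}\right) \left(- \frac{4}{3}\right) \left(-18\right) = \left(- \frac{32}{3} - \frac{64 \sqrt{3}}{3}\right) \left(-18\right) = 192 + 384 \sqrt{3}$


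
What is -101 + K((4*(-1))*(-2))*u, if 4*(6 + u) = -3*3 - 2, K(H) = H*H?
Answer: -661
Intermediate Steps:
K(H) = H**2
u = -35/4 (u = -6 + (-3*3 - 2)/4 = -6 + (-9 - 2)/4 = -6 + (1/4)*(-11) = -6 - 11/4 = -35/4 ≈ -8.7500)
-101 + K((4*(-1))*(-2))*u = -101 + ((4*(-1))*(-2))**2*(-35/4) = -101 + (-4*(-2))**2*(-35/4) = -101 + 8**2*(-35/4) = -101 + 64*(-35/4) = -101 - 560 = -661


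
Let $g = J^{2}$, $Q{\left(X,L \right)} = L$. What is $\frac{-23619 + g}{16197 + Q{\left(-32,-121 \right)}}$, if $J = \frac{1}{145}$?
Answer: $- \frac{248294737}{168998950} \approx -1.4692$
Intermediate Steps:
$J = \frac{1}{145} \approx 0.0068966$
$g = \frac{1}{21025}$ ($g = \left(\frac{1}{145}\right)^{2} = \frac{1}{21025} \approx 4.7562 \cdot 10^{-5}$)
$\frac{-23619 + g}{16197 + Q{\left(-32,-121 \right)}} = \frac{-23619 + \frac{1}{21025}}{16197 - 121} = - \frac{496589474}{21025 \cdot 16076} = \left(- \frac{496589474}{21025}\right) \frac{1}{16076} = - \frac{248294737}{168998950}$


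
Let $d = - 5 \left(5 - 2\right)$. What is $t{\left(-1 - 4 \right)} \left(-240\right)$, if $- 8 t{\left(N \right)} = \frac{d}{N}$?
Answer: $90$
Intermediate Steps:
$d = -15$ ($d = \left(-5\right) 3 = -15$)
$t{\left(N \right)} = \frac{15}{8 N}$ ($t{\left(N \right)} = - \frac{\left(-15\right) \frac{1}{N}}{8} = \frac{15}{8 N}$)
$t{\left(-1 - 4 \right)} \left(-240\right) = \frac{15}{8 \left(-1 - 4\right)} \left(-240\right) = \frac{15}{8 \left(-5\right)} \left(-240\right) = \frac{15}{8} \left(- \frac{1}{5}\right) \left(-240\right) = \left(- \frac{3}{8}\right) \left(-240\right) = 90$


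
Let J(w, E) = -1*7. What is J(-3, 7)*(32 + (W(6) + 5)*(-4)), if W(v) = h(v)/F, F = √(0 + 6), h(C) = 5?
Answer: -84 + 70*√6/3 ≈ -26.845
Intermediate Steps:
J(w, E) = -7
F = √6 ≈ 2.4495
W(v) = 5*√6/6 (W(v) = 5/(√6) = 5*(√6/6) = 5*√6/6)
J(-3, 7)*(32 + (W(6) + 5)*(-4)) = -7*(32 + (5*√6/6 + 5)*(-4)) = -7*(32 + (5 + 5*√6/6)*(-4)) = -7*(32 + (-20 - 10*√6/3)) = -7*(12 - 10*√6/3) = -84 + 70*√6/3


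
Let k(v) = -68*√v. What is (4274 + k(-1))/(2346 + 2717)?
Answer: 4274/5063 - 68*I/5063 ≈ 0.84416 - 0.013431*I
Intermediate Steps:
(4274 + k(-1))/(2346 + 2717) = (4274 - 68*I)/(2346 + 2717) = (4274 - 68*I)/5063 = (4274 - 68*I)*(1/5063) = 4274/5063 - 68*I/5063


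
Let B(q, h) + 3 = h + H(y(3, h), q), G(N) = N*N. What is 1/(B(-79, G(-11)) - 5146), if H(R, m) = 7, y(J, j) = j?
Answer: -1/5021 ≈ -0.00019916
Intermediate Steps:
G(N) = N²
B(q, h) = 4 + h (B(q, h) = -3 + (h + 7) = -3 + (7 + h) = 4 + h)
1/(B(-79, G(-11)) - 5146) = 1/((4 + (-11)²) - 5146) = 1/((4 + 121) - 5146) = 1/(125 - 5146) = 1/(-5021) = -1/5021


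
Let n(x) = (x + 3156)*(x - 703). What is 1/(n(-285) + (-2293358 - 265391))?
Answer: -1/5395297 ≈ -1.8535e-7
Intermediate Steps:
n(x) = (-703 + x)*(3156 + x) (n(x) = (3156 + x)*(-703 + x) = (-703 + x)*(3156 + x))
1/(n(-285) + (-2293358 - 265391)) = 1/((-2218668 + (-285)² + 2453*(-285)) + (-2293358 - 265391)) = 1/((-2218668 + 81225 - 699105) - 2558749) = 1/(-2836548 - 2558749) = 1/(-5395297) = -1/5395297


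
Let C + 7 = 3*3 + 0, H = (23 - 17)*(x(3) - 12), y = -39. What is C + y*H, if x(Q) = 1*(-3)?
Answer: 3512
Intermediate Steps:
x(Q) = -3
H = -90 (H = (23 - 17)*(-3 - 12) = 6*(-15) = -90)
C = 2 (C = -7 + (3*3 + 0) = -7 + (9 + 0) = -7 + 9 = 2)
C + y*H = 2 - 39*(-90) = 2 + 3510 = 3512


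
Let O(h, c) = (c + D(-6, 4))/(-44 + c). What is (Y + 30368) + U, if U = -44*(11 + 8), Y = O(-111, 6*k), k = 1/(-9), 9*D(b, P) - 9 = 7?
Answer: 5935927/201 ≈ 29532.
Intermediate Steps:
D(b, P) = 16/9 (D(b, P) = 1 + (⅑)*7 = 1 + 7/9 = 16/9)
k = -⅑ (k = 1*(-⅑) = -⅑ ≈ -0.11111)
O(h, c) = (16/9 + c)/(-44 + c) (O(h, c) = (c + 16/9)/(-44 + c) = (16/9 + c)/(-44 + c))
Y = -5/201 (Y = (16/9 + 6*(-⅑))/(-44 + 6*(-⅑)) = (16/9 - ⅔)/(-44 - ⅔) = (10/9)/(-134/3) = -3/134*10/9 = -5/201 ≈ -0.024876)
U = -836 (U = -44*19 = -836)
(Y + 30368) + U = (-5/201 + 30368) - 836 = 6103963/201 - 836 = 5935927/201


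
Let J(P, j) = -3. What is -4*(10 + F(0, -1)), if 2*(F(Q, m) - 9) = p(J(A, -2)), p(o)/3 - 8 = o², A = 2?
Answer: -178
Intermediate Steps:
p(o) = 24 + 3*o²
F(Q, m) = 69/2 (F(Q, m) = 9 + (24 + 3*(-3)²)/2 = 9 + (24 + 3*9)/2 = 9 + (24 + 27)/2 = 9 + (½)*51 = 9 + 51/2 = 69/2)
-4*(10 + F(0, -1)) = -4*(10 + 69/2) = -4*89/2 = -178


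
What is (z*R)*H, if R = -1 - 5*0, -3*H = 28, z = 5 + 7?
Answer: 112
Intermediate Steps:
z = 12
H = -28/3 (H = -⅓*28 = -28/3 ≈ -9.3333)
R = -1 (R = -1 + 0 = -1)
(z*R)*H = (12*(-1))*(-28/3) = -12*(-28/3) = 112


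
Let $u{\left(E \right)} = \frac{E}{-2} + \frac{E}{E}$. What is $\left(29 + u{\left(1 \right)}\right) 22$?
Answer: $649$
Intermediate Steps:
$u{\left(E \right)} = 1 - \frac{E}{2}$ ($u{\left(E \right)} = E \left(- \frac{1}{2}\right) + 1 = - \frac{E}{2} + 1 = 1 - \frac{E}{2}$)
$\left(29 + u{\left(1 \right)}\right) 22 = \left(29 + \left(1 - \frac{1}{2}\right)\right) 22 = \left(29 + \frac{1}{2}\right) 22 = \frac{59}{2} \cdot 22 = 649$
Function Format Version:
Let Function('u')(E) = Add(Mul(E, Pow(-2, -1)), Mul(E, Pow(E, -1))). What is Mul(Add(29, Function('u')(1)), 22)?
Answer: 649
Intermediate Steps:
Function('u')(E) = Add(1, Mul(Rational(-1, 2), E)) (Function('u')(E) = Add(Mul(E, Rational(-1, 2)), 1) = Add(Mul(Rational(-1, 2), E), 1) = Add(1, Mul(Rational(-1, 2), E)))
Mul(Add(29, Function('u')(1)), 22) = Mul(Add(29, Add(1, Mul(Rational(-1, 2), 1))), 22) = Mul(Add(29, Add(1, Rational(-1, 2))), 22) = Mul(Add(29, Rational(1, 2)), 22) = Mul(Rational(59, 2), 22) = 649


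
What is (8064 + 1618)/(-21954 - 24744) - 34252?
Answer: -799754789/23349 ≈ -34252.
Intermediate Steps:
(8064 + 1618)/(-21954 - 24744) - 34252 = 9682/(-46698) - 34252 = 9682*(-1/46698) - 34252 = -4841/23349 - 34252 = -799754789/23349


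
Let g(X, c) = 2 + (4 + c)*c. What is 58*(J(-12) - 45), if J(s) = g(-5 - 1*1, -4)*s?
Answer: -4002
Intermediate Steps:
g(X, c) = 2 + c*(4 + c)
J(s) = 2*s (J(s) = (2 + (-4)² + 4*(-4))*s = (2 + 16 - 16)*s = 2*s)
58*(J(-12) - 45) = 58*(2*(-12) - 45) = 58*(-24 - 45) = 58*(-69) = -4002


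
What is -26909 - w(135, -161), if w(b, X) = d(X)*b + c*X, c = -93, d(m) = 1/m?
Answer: -6742867/161 ≈ -41881.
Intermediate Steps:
w(b, X) = -93*X + b/X (w(b, X) = b/X - 93*X = -93*X + b/X)
-26909 - w(135, -161) = -26909 - (-93*(-161) + 135/(-161)) = -26909 - (14973 + 135*(-1/161)) = -26909 - (14973 - 135/161) = -26909 - 1*2410518/161 = -26909 - 2410518/161 = -6742867/161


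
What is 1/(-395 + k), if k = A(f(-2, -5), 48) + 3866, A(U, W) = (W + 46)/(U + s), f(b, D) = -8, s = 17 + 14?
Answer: 23/79927 ≈ 0.00028776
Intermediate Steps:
s = 31
A(U, W) = (46 + W)/(31 + U) (A(U, W) = (W + 46)/(U + 31) = (46 + W)/(31 + U))
k = 89012/23 (k = (46 + 48)/(31 - 8) + 3866 = 94/23 + 3866 = 89012/23 ≈ 3870.1)
1/(-395 + k) = 1/(-395 + 89012/23) = 1/(79927/23) = 23/79927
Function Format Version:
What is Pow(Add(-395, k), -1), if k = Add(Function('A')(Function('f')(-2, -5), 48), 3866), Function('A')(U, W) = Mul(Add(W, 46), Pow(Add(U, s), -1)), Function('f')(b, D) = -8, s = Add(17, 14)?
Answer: Rational(23, 79927) ≈ 0.00028776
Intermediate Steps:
s = 31
Function('A')(U, W) = Mul(Pow(Add(31, U), -1), Add(46, W)) (Function('A')(U, W) = Mul(Add(W, 46), Pow(Add(U, 31), -1)) = Mul(Add(46, W), Pow(Add(31, U), -1)) = Mul(Pow(Add(31, U), -1), Add(46, W)))
k = Rational(89012, 23) (k = Add(Mul(Pow(Add(31, -8), -1), Add(46, 48)), 3866) = Add(Mul(Pow(23, -1), 94), 3866) = Add(Mul(Rational(1, 23), 94), 3866) = Add(Rational(94, 23), 3866) = Rational(89012, 23) ≈ 3870.1)
Pow(Add(-395, k), -1) = Pow(Add(-395, Rational(89012, 23)), -1) = Pow(Rational(79927, 23), -1) = Rational(23, 79927)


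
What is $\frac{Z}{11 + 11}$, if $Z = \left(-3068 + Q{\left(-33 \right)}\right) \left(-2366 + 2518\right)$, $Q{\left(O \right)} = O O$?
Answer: $- \frac{150404}{11} \approx -13673.0$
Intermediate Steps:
$Q{\left(O \right)} = O^{2}$
$Z = -300808$ ($Z = \left(-3068 + \left(-33\right)^{2}\right) \left(-2366 + 2518\right) = \left(-3068 + 1089\right) 152 = \left(-1979\right) 152 = -300808$)
$\frac{Z}{11 + 11} = - \frac{300808}{11 + 11} = - \frac{300808}{22} = \left(-300808\right) \frac{1}{22} = - \frac{150404}{11}$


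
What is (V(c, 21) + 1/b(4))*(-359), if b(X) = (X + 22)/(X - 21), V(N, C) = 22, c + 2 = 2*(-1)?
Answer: -199245/26 ≈ -7663.3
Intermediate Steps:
c = -4 (c = -2 + 2*(-1) = -2 - 2 = -4)
b(X) = (22 + X)/(-21 + X)
(V(c, 21) + 1/b(4))*(-359) = (22 + 1/((22 + 4)/(-21 + 4)))*(-359) = (22 + 1/(26/(-17)))*(-359) = (22 + 1/(-1/17*26))*(-359) = (22 + 1/(-26/17))*(-359) = (22 - 17/26)*(-359) = (555/26)*(-359) = -199245/26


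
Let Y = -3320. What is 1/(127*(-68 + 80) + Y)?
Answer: -1/1796 ≈ -0.00055679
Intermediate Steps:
1/(127*(-68 + 80) + Y) = 1/(127*(-68 + 80) - 3320) = 1/(127*12 - 3320) = 1/(1524 - 3320) = 1/(-1796) = -1/1796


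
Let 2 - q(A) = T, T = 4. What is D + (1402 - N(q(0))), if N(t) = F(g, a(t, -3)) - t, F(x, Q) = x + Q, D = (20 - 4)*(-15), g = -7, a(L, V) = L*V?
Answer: 1161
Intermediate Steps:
q(A) = -2 (q(A) = 2 - 1*4 = 2 - 4 = -2)
D = -240 (D = 16*(-15) = -240)
F(x, Q) = Q + x
N(t) = -7 - 4*t (N(t) = (t*(-3) - 7) - t = (-3*t - 7) - t = (-7 - 3*t) - t = -7 - 4*t)
D + (1402 - N(q(0))) = -240 + (1402 - (-7 - 4*(-2))) = -240 + (1402 - (-7 + 8)) = -240 + (1402 - 1*1) = -240 + (1402 - 1) = -240 + 1401 = 1161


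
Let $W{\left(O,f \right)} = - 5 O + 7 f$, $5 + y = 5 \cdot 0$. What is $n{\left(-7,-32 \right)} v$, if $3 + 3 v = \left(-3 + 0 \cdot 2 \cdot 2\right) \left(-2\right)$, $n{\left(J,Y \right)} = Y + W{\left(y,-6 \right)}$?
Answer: $-49$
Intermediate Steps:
$y = -5$ ($y = -5 + 5 \cdot 0 = -5 + 0 = -5$)
$n{\left(J,Y \right)} = -17 + Y$ ($n{\left(J,Y \right)} = Y + \left(\left(-5\right) \left(-5\right) + 7 \left(-6\right)\right) = Y + \left(25 - 42\right) = Y - 17 = -17 + Y$)
$v = 1$ ($v = -1 + \frac{\left(-3 + 0 \cdot 2 \cdot 2\right) \left(-2\right)}{3} = -1 + \frac{\left(-3 + 0 \cdot 2\right) \left(-2\right)}{3} = -1 + \frac{\left(-3 + 0\right) \left(-2\right)}{3} = -1 + \frac{\left(-3\right) \left(-2\right)}{3} = -1 + \frac{1}{3} \cdot 6 = -1 + 2 = 1$)
$n{\left(-7,-32 \right)} v = \left(-17 - 32\right) 1 = \left(-49\right) 1 = -49$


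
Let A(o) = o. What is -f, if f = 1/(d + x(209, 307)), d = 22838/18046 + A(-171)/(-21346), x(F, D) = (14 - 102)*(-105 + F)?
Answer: 192604958/1762475282709 ≈ 0.00010928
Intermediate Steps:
x(F, D) = 9240 - 88*F (x(F, D) = -88*(-105 + F) = 9240 - 88*F)
d = 245292907/192604958 (d = 22838/18046 - 171/(-21346) = 22838*(1/18046) - 171*(-1/21346) = 11419/9023 + 171/21346 = 245292907/192604958 ≈ 1.2736)
f = -192604958/1762475282709 (f = 1/(245292907/192604958 + (9240 - 88*209)) = 1/(245292907/192604958 + (9240 - 18392)) = 1/(245292907/192604958 - 9152) = 1/(-1762475282709/192604958) = -192604958/1762475282709 ≈ -0.00010928)
-f = -1*(-192604958/1762475282709) = 192604958/1762475282709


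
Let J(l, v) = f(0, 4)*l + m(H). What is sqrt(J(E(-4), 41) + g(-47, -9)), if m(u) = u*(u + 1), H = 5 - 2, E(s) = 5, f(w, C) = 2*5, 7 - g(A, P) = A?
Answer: 2*sqrt(29) ≈ 10.770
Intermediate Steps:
g(A, P) = 7 - A
f(w, C) = 10
H = 3
m(u) = u*(1 + u)
J(l, v) = 12 + 10*l (J(l, v) = 10*l + 3*(1 + 3) = 10*l + 3*4 = 10*l + 12 = 12 + 10*l)
sqrt(J(E(-4), 41) + g(-47, -9)) = sqrt((12 + 10*5) + (7 - 1*(-47))) = sqrt((12 + 50) + (7 + 47)) = sqrt(62 + 54) = sqrt(116) = 2*sqrt(29)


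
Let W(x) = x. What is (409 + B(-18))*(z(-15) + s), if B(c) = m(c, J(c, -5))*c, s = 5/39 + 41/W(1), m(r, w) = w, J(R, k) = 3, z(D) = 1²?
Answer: 583265/39 ≈ 14956.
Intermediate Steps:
z(D) = 1
s = 1604/39 (s = 5/39 + 41/1 = 5*(1/39) + 41*1 = 5/39 + 41 = 1604/39 ≈ 41.128)
B(c) = 3*c
(409 + B(-18))*(z(-15) + s) = (409 + 3*(-18))*(1 + 1604/39) = (409 - 54)*(1643/39) = 355*(1643/39) = 583265/39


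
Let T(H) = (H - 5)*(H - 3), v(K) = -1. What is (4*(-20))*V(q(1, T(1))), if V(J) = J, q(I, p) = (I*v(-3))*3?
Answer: 240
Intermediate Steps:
T(H) = (-5 + H)*(-3 + H)
q(I, p) = -3*I (q(I, p) = (I*(-1))*3 = -I*3 = -3*I)
(4*(-20))*V(q(1, T(1))) = (4*(-20))*(-3*1) = -80*(-3) = 240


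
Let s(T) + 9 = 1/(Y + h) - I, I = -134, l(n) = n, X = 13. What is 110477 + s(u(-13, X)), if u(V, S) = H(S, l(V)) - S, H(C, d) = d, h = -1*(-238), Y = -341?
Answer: 11392005/103 ≈ 1.1060e+5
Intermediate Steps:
h = 238
u(V, S) = V - S
s(T) = 12874/103 (s(T) = -9 + (1/(-341 + 238) - 1*(-134)) = -9 + (1/(-103) + 134) = -9 + (-1/103 + 134) = -9 + 13801/103 = 12874/103)
110477 + s(u(-13, X)) = 110477 + 12874/103 = 11392005/103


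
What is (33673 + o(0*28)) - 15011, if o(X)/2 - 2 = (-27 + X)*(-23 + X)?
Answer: 19908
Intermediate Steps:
o(X) = 4 + 2*(-27 + X)*(-23 + X) (o(X) = 4 + 2*((-27 + X)*(-23 + X)) = 4 + 2*(-27 + X)*(-23 + X))
(33673 + o(0*28)) - 15011 = (33673 + (1246 - 0*28 + 2*(0*28)²)) - 15011 = (33673 + (1246 - 100*0 + 2*0²)) - 15011 = (33673 + (1246 + 0 + 2*0)) - 15011 = (33673 + (1246 + 0 + 0)) - 15011 = (33673 + 1246) - 15011 = 34919 - 15011 = 19908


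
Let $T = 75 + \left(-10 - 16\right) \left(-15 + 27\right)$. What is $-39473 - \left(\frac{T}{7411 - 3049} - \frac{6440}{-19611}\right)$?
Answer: $- \frac{1125556488853}{28514394} \approx -39473.0$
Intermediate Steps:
$T = -237$ ($T = 75 - 312 = -237$)
$-39473 - \left(\frac{T}{7411 - 3049} - \frac{6440}{-19611}\right) = -39473 - \left(- \frac{237}{7411 - 3049} - \frac{6440}{-19611}\right) = -39473 - \left(- \frac{237}{7411 - 3049} - - \frac{6440}{19611}\right) = -39473 - \left(- \frac{237}{4362} + \frac{6440}{19611}\right) = -39473 - \left(\left(-237\right) \frac{1}{4362} + \frac{6440}{19611}\right) = -39473 - \left(- \frac{79}{1454} + \frac{6440}{19611}\right) = -39473 - \frac{7814491}{28514394} = - \frac{1125556488853}{28514394}$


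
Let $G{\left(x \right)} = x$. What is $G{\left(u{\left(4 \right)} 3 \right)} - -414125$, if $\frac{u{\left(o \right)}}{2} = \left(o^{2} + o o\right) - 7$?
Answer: $414275$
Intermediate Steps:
$u{\left(o \right)} = -14 + 4 o^{2}$ ($u{\left(o \right)} = 2 \left(\left(o^{2} + o o\right) - 7\right) = 2 \left(\left(o^{2} + o^{2}\right) - 7\right) = 2 \left(2 o^{2} - 7\right) = 2 \left(-7 + 2 o^{2}\right) = -14 + 4 o^{2}$)
$G{\left(u{\left(4 \right)} 3 \right)} - -414125 = \left(-14 + 4 \cdot 4^{2}\right) 3 - -414125 = \left(-14 + 4 \cdot 16\right) 3 + 414125 = \left(-14 + 64\right) 3 + 414125 = 50 \cdot 3 + 414125 = 150 + 414125 = 414275$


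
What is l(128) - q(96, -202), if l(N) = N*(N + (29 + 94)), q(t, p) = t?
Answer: 32032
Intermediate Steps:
l(N) = N*(123 + N) (l(N) = N*(N + 123) = N*(123 + N))
l(128) - q(96, -202) = 128*(123 + 128) - 1*96 = 128*251 - 96 = 32128 - 96 = 32032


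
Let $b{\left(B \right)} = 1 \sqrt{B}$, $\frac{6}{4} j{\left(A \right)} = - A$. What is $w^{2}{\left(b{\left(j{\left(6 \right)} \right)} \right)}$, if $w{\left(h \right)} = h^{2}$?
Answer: $16$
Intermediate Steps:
$j{\left(A \right)} = - \frac{2 A}{3}$ ($j{\left(A \right)} = \frac{2 \left(- A\right)}{3} = - \frac{2 A}{3}$)
$b{\left(B \right)} = \sqrt{B}$
$w^{2}{\left(b{\left(j{\left(6 \right)} \right)} \right)} = \left(\left(\sqrt{\left(- \frac{2}{3}\right) 6}\right)^{2}\right)^{2} = \left(\left(\sqrt{-4}\right)^{2}\right)^{2} = \left(\left(2 i\right)^{2}\right)^{2} = \left(-4\right)^{2} = 16$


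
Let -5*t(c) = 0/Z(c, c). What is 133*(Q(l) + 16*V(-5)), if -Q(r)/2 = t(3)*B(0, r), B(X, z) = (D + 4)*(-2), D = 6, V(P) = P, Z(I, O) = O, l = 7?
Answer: -10640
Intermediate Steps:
B(X, z) = -20 (B(X, z) = (6 + 4)*(-2) = 10*(-2) = -20)
t(c) = 0 (t(c) = -0/c = -⅕*0 = 0)
Q(r) = 0 (Q(r) = -0*(-20) = -2*0 = 0)
133*(Q(l) + 16*V(-5)) = 133*(0 + 16*(-5)) = 133*(0 - 80) = 133*(-80) = -10640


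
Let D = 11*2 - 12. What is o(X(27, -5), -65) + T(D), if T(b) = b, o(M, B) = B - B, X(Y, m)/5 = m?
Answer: 10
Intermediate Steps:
X(Y, m) = 5*m
o(M, B) = 0
D = 10 (D = 22 - 12 = 10)
o(X(27, -5), -65) + T(D) = 0 + 10 = 10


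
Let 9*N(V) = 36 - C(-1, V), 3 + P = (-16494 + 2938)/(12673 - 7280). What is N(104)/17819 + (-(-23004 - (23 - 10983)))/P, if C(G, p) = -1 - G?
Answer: -1157402591208/529847965 ≈ -2184.4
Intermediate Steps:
P = -29735/5393 (P = -3 + (-16494 + 2938)/(12673 - 7280) = -3 - 13556/5393 = -29735/5393 ≈ -5.5136)
N(V) = 4 (N(V) = (36 - (-1 - 1*(-1)))/9 = (36 - (-1 + 1))/9 = (36 - 1*0)/9 = (36 + 0)/9 = (⅑)*36 = 4)
N(104)/17819 + (-(-23004 - (23 - 10983)))/P = 4/17819 + (-(-23004 - (23 - 10983)))/(-29735/5393) = 4*(1/17819) - (-23004 - 1*(-10960))*(-5393/29735) = 4/17819 - (-23004 + 10960)*(-5393/29735) = 4/17819 - 1*(-12044)*(-5393/29735) = 4/17819 + 12044*(-5393/29735) = 4/17819 - 64953292/29735 = -1157402591208/529847965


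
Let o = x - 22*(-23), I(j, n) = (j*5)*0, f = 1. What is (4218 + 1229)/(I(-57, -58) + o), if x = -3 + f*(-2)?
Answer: 5447/501 ≈ 10.872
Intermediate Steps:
I(j, n) = 0 (I(j, n) = (5*j)*0 = 0)
x = -5 (x = -3 + 1*(-2) = -3 - 2 = -5)
o = 501 (o = -5 - 22*(-23) = -5 + 506 = 501)
(4218 + 1229)/(I(-57, -58) + o) = (4218 + 1229)/(0 + 501) = 5447/501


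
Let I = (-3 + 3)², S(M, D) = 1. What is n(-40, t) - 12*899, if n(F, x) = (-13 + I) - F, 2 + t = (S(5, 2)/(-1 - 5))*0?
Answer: -10761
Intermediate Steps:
I = 0 (I = 0² = 0)
t = -2 (t = -2 + (1/(-1 - 5))*0 = -2 + (1/(-6))*0 = -2 + (1*(-⅙))*0 = -2 - ⅙*0 = -2 + 0 = -2)
n(F, x) = -13 - F (n(F, x) = (-13 + 0) - F = -13 - F)
n(-40, t) - 12*899 = (-13 - 1*(-40)) - 12*899 = (-13 + 40) - 10788 = 27 - 10788 = -10761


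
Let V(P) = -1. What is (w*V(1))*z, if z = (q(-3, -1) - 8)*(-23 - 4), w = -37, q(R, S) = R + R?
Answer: 13986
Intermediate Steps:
q(R, S) = 2*R
z = 378 (z = (2*(-3) - 8)*(-23 - 4) = (-6 - 8)*(-27) = -14*(-27) = 378)
(w*V(1))*z = -37*(-1)*378 = 37*378 = 13986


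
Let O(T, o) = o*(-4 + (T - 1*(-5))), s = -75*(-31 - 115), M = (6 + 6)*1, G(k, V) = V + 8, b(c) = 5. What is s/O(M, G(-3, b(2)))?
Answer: 10950/169 ≈ 64.793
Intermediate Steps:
G(k, V) = 8 + V
M = 12 (M = 12*1 = 12)
s = 10950 (s = -75*(-146) = 10950)
O(T, o) = o*(1 + T) (O(T, o) = o*(-4 + (T + 5)) = o*(-4 + (5 + T)) = o*(1 + T))
s/O(M, G(-3, b(2))) = 10950/(((8 + 5)*(1 + 12))) = 10950/((13*13)) = 10950/169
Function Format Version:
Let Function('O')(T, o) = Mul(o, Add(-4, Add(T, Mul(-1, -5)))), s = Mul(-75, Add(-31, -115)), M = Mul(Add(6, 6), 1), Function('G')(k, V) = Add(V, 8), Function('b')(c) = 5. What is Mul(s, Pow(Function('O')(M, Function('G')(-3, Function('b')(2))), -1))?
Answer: Rational(10950, 169) ≈ 64.793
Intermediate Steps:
Function('G')(k, V) = Add(8, V)
M = 12 (M = Mul(12, 1) = 12)
s = 10950 (s = Mul(-75, -146) = 10950)
Function('O')(T, o) = Mul(o, Add(1, T)) (Function('O')(T, o) = Mul(o, Add(-4, Add(T, 5))) = Mul(o, Add(-4, Add(5, T))) = Mul(o, Add(1, T)))
Mul(s, Pow(Function('O')(M, Function('G')(-3, Function('b')(2))), -1)) = Mul(10950, Pow(Mul(Add(8, 5), Add(1, 12)), -1)) = Mul(10950, Pow(Mul(13, 13), -1)) = Mul(10950, Pow(169, -1)) = Mul(10950, Rational(1, 169)) = Rational(10950, 169)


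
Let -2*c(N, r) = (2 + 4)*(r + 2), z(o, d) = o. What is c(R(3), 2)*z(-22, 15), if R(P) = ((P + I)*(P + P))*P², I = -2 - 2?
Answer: 264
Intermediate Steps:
I = -4
R(P) = 2*P³*(-4 + P) (R(P) = ((P - 4)*(P + P))*P² = ((-4 + P)*(2*P))*P² = (2*P*(-4 + P))*P² = 2*P³*(-4 + P))
c(N, r) = -6 - 3*r (c(N, r) = -(2 + 4)*(r + 2)/2 = -3*(2 + r) = -(12 + 6*r)/2 = -6 - 3*r)
c(R(3), 2)*z(-22, 15) = (-6 - 3*2)*(-22) = (-6 - 6)*(-22) = -12*(-22) = 264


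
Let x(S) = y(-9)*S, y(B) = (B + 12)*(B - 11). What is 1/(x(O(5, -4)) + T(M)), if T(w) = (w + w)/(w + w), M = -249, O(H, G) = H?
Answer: -1/299 ≈ -0.0033445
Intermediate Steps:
y(B) = (-11 + B)*(12 + B) (y(B) = (12 + B)*(-11 + B) = (-11 + B)*(12 + B))
x(S) = -60*S (x(S) = (-132 - 9 + (-9)²)*S = (-132 - 9 + 81)*S = -60*S)
T(w) = 1 (T(w) = (2*w)/((2*w)) = (2*w)*(1/(2*w)) = 1)
1/(x(O(5, -4)) + T(M)) = 1/(-60*5 + 1) = 1/(-300 + 1) = 1/(-299) = -1/299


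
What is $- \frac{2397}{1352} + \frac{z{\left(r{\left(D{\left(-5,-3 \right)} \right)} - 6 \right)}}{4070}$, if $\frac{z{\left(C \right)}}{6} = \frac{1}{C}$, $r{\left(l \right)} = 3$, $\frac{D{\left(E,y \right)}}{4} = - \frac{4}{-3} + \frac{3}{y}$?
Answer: $- \frac{4879247}{2751320} \approx -1.7734$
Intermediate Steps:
$D{\left(E,y \right)} = \frac{16}{3} + \frac{12}{y}$ ($D{\left(E,y \right)} = 4 \left(- \frac{4}{-3} + \frac{3}{y}\right) = 4 \left(\left(-4\right) \left(- \frac{1}{3}\right) + \frac{3}{y}\right) = 4 \left(\frac{4}{3} + \frac{3}{y}\right) = \frac{16}{3} + \frac{12}{y}$)
$z{\left(C \right)} = \frac{6}{C}$
$- \frac{2397}{1352} + \frac{z{\left(r{\left(D{\left(-5,-3 \right)} \right)} - 6 \right)}}{4070} = - \frac{2397}{1352} + \frac{6 \frac{1}{3 - 6}}{4070} = \left(-2397\right) \frac{1}{1352} + \frac{6}{3 - 6} \cdot \frac{1}{4070} = - \frac{2397}{1352} + \frac{6}{-3} \cdot \frac{1}{4070} = - \frac{2397}{1352} + 6 \left(- \frac{1}{3}\right) \frac{1}{4070} = - \frac{2397}{1352} - \frac{1}{2035} = - \frac{4879247}{2751320}$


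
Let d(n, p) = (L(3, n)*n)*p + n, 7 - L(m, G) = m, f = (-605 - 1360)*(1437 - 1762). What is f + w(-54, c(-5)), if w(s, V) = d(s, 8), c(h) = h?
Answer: 636843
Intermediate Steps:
f = 638625 (f = -1965*(-325) = 638625)
L(m, G) = 7 - m
d(n, p) = n + 4*n*p (d(n, p) = ((7 - 1*3)*n)*p + n = ((7 - 3)*n)*p + n = (4*n)*p + n = 4*n*p + n = n + 4*n*p)
w(s, V) = 33*s (w(s, V) = s*(1 + 4*8) = s*(1 + 32) = s*33 = 33*s)
f + w(-54, c(-5)) = 638625 + 33*(-54) = 638625 - 1782 = 636843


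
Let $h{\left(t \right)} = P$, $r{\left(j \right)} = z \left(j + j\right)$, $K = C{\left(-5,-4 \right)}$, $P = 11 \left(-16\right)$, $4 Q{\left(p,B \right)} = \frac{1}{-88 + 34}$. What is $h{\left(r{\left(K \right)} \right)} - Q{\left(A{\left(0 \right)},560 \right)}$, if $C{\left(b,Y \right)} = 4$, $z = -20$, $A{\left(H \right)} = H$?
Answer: $- \frac{38015}{216} \approx -176.0$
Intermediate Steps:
$Q{\left(p,B \right)} = - \frac{1}{216}$ ($Q{\left(p,B \right)} = \frac{1}{4 \left(-88 + 34\right)} = \frac{1}{4 \left(-54\right)} = \frac{1}{4} \left(- \frac{1}{54}\right) = - \frac{1}{216}$)
$P = -176$
$K = 4$
$r{\left(j \right)} = - 40 j$ ($r{\left(j \right)} = - 20 \left(j + j\right) = - 20 \cdot 2 j = - 40 j$)
$h{\left(t \right)} = -176$
$h{\left(r{\left(K \right)} \right)} - Q{\left(A{\left(0 \right)},560 \right)} = -176 - - \frac{1}{216} = -176 + \frac{1}{216} = - \frac{38015}{216}$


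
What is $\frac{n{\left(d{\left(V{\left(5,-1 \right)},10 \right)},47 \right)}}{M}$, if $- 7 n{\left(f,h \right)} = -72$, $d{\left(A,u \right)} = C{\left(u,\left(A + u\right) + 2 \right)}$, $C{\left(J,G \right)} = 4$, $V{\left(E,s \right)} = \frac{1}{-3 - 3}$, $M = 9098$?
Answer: $\frac{36}{31843} \approx 0.0011305$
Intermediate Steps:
$V{\left(E,s \right)} = - \frac{1}{6}$ ($V{\left(E,s \right)} = \frac{1}{-6} = - \frac{1}{6}$)
$d{\left(A,u \right)} = 4$
$n{\left(f,h \right)} = \frac{72}{7}$ ($n{\left(f,h \right)} = \left(- \frac{1}{7}\right) \left(-72\right) = \frac{72}{7}$)
$\frac{n{\left(d{\left(V{\left(5,-1 \right)},10 \right)},47 \right)}}{M} = \frac{72}{7 \cdot 9098} = \frac{72}{7} \cdot \frac{1}{9098} = \frac{36}{31843}$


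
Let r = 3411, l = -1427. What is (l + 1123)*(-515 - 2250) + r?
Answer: 843971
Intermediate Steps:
(l + 1123)*(-515 - 2250) + r = (-1427 + 1123)*(-515 - 2250) + 3411 = -304*(-2765) + 3411 = 840560 + 3411 = 843971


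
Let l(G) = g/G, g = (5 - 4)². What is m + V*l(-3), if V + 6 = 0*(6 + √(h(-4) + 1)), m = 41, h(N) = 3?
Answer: 43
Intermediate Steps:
g = 1 (g = 1² = 1)
V = -6 (V = -6 + 0*(6 + √(3 + 1)) = -6 + 0*(6 + √4) = -6 + 0*(6 + 2) = -6 + 0*8 = -6 + 0 = -6)
l(G) = 1/G
m + V*l(-3) = 41 - 6/(-3) = 41 - 6*(-⅓) = 41 + 2 = 43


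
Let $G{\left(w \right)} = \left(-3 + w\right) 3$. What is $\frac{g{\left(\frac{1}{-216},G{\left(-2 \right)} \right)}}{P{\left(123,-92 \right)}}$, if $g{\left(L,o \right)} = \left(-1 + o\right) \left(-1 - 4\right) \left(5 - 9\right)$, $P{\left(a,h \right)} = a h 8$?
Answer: $\frac{10}{2829} \approx 0.0035348$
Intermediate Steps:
$G{\left(w \right)} = -9 + 3 w$
$P{\left(a,h \right)} = 8 a h$
$g{\left(L,o \right)} = -20 + 20 o$ ($g{\left(L,o \right)} = \left(-1 + o\right) \left(-5\right) \left(-4\right) = \left(5 - 5 o\right) \left(-4\right) = -20 + 20 o$)
$\frac{g{\left(\frac{1}{-216},G{\left(-2 \right)} \right)}}{P{\left(123,-92 \right)}} = \frac{-20 + 20 \left(-9 + 3 \left(-2\right)\right)}{8 \cdot 123 \left(-92\right)} = \frac{-20 + 20 \left(-9 - 6\right)}{-90528} = \left(-20 + 20 \left(-15\right)\right) \left(- \frac{1}{90528}\right) = \left(-20 - 300\right) \left(- \frac{1}{90528}\right) = \left(-320\right) \left(- \frac{1}{90528}\right) = \frac{10}{2829}$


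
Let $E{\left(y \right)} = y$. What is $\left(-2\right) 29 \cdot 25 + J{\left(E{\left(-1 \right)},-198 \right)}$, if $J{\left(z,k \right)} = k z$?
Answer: $-1252$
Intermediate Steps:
$\left(-2\right) 29 \cdot 25 + J{\left(E{\left(-1 \right)},-198 \right)} = \left(-2\right) 29 \cdot 25 - -198 = \left(-58\right) 25 + 198 = -1450 + 198 = -1252$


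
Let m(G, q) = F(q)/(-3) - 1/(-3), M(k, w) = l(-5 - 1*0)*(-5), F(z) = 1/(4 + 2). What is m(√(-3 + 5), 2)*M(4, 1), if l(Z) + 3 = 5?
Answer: -25/9 ≈ -2.7778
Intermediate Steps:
F(z) = ⅙ (F(z) = 1/6 = ⅙)
l(Z) = 2 (l(Z) = -3 + 5 = 2)
M(k, w) = -10 (M(k, w) = 2*(-5) = -10)
m(G, q) = 5/18 (m(G, q) = (⅙)/(-3) - 1/(-3) = (⅙)*(-⅓) - 1*(-⅓) = -1/18 + ⅓ = 5/18)
m(√(-3 + 5), 2)*M(4, 1) = (5/18)*(-10) = -25/9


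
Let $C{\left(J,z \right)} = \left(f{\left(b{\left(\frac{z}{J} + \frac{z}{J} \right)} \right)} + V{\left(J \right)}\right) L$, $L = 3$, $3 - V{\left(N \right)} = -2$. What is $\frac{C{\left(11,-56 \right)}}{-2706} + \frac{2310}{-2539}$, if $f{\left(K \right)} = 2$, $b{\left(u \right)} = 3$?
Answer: $- \frac{2101393}{2290178} \approx -0.91757$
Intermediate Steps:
$V{\left(N \right)} = 5$ ($V{\left(N \right)} = 3 - -2 = 3 + 2 = 5$)
$C{\left(J,z \right)} = 21$ ($C{\left(J,z \right)} = \left(2 + 5\right) 3 = 7 \cdot 3 = 21$)
$\frac{C{\left(11,-56 \right)}}{-2706} + \frac{2310}{-2539} = \frac{21}{-2706} + \frac{2310}{-2539} = 21 \left(- \frac{1}{2706}\right) + 2310 \left(- \frac{1}{2539}\right) = - \frac{7}{902} - \frac{2310}{2539} = - \frac{2101393}{2290178}$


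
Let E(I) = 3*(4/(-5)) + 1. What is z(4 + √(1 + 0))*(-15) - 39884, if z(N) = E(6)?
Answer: -39863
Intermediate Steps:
E(I) = -7/5 (E(I) = 3*(4*(-⅕)) + 1 = 3*(-⅘) + 1 = -12/5 + 1 = -7/5)
z(N) = -7/5
z(4 + √(1 + 0))*(-15) - 39884 = -7/5*(-15) - 39884 = 21 - 39884 = -39863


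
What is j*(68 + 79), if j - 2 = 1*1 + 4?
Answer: 1029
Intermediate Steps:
j = 7 (j = 2 + (1*1 + 4) = 2 + (1 + 4) = 2 + 5 = 7)
j*(68 + 79) = 7*(68 + 79) = 7*147 = 1029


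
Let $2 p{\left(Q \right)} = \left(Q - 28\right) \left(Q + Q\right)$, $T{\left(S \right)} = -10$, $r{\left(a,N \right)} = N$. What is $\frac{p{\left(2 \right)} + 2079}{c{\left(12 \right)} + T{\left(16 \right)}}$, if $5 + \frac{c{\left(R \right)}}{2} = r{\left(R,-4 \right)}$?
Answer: $- \frac{2027}{28} \approx -72.393$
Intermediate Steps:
$c{\left(R \right)} = -18$ ($c{\left(R \right)} = -10 + 2 \left(-4\right) = -10 - 8 = -18$)
$p{\left(Q \right)} = Q \left(-28 + Q\right)$ ($p{\left(Q \right)} = \frac{\left(Q - 28\right) \left(Q + Q\right)}{2} = \frac{\left(-28 + Q\right) 2 Q}{2} = \frac{2 Q \left(-28 + Q\right)}{2} = Q \left(-28 + Q\right)$)
$\frac{p{\left(2 \right)} + 2079}{c{\left(12 \right)} + T{\left(16 \right)}} = \frac{2 \left(-28 + 2\right) + 2079}{-18 - 10} = \frac{2 \left(-26\right) + 2079}{-28} = \left(-52 + 2079\right) \left(- \frac{1}{28}\right) = 2027 \left(- \frac{1}{28}\right) = - \frac{2027}{28}$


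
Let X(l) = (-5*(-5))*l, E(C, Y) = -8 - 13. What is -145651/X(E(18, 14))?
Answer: 145651/525 ≈ 277.43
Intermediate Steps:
E(C, Y) = -21
X(l) = 25*l
-145651/X(E(18, 14)) = -145651/(25*(-21)) = -145651/(-525) = -145651*(-1/525) = 145651/525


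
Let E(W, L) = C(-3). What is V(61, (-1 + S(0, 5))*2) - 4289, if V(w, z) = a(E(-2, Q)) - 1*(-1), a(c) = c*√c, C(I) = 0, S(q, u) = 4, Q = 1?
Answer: -4288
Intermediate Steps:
E(W, L) = 0
a(c) = c^(3/2)
V(w, z) = 1 (V(w, z) = 0^(3/2) - 1*(-1) = 0 + 1 = 1)
V(61, (-1 + S(0, 5))*2) - 4289 = 1 - 4289 = -4288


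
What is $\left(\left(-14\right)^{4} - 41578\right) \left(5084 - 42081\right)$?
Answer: $116984514$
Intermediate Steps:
$\left(\left(-14\right)^{4} - 41578\right) \left(5084 - 42081\right) = \left(38416 - 41578\right) \left(-36997\right) = \left(-3162\right) \left(-36997\right) = 116984514$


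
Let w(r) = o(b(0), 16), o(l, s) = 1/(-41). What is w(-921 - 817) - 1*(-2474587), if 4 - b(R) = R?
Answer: 101458066/41 ≈ 2.4746e+6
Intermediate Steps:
b(R) = 4 - R
o(l, s) = -1/41
w(r) = -1/41
w(-921 - 817) - 1*(-2474587) = -1/41 - 1*(-2474587) = -1/41 + 2474587 = 101458066/41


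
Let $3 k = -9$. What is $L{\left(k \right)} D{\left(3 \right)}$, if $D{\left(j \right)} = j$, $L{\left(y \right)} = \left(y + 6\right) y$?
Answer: $-27$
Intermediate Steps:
$k = -3$ ($k = \frac{1}{3} \left(-9\right) = -3$)
$L{\left(y \right)} = y \left(6 + y\right)$ ($L{\left(y \right)} = \left(6 + y\right) y = y \left(6 + y\right)$)
$L{\left(k \right)} D{\left(3 \right)} = - 3 \left(6 - 3\right) 3 = \left(-3\right) 3 \cdot 3 = \left(-9\right) 3 = -27$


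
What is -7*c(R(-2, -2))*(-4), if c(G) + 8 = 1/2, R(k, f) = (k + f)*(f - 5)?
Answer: -210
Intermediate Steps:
R(k, f) = (-5 + f)*(f + k) (R(k, f) = (f + k)*(-5 + f) = (-5 + f)*(f + k))
c(G) = -15/2 (c(G) = -8 + 1/2 = -8 + ½ = -15/2)
-7*c(R(-2, -2))*(-4) = -7*(-15/2)*(-4) = (105/2)*(-4) = -210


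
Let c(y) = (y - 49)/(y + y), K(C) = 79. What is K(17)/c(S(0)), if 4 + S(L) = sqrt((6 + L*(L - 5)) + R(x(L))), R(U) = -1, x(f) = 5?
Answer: 16353/1402 - 3871*sqrt(5)/1402 ≈ 5.4901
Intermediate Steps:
S(L) = -4 + sqrt(5 + L*(-5 + L)) (S(L) = -4 + sqrt((6 + L*(L - 5)) - 1) = -4 + sqrt((6 + L*(-5 + L)) - 1) = -4 + sqrt(5 + L*(-5 + L)))
c(y) = (-49 + y)/(2*y) (c(y) = (-49 + y)/((2*y)) = (-49 + y)*(1/(2*y)) = (-49 + y)/(2*y))
K(17)/c(S(0)) = 79/(((-49 + (-4 + sqrt(5 + 0**2 - 5*0)))/(2*(-4 + sqrt(5 + 0**2 - 5*0))))) = 79/(((-49 + (-4 + sqrt(5 + 0 + 0)))/(2*(-4 + sqrt(5 + 0 + 0))))) = 79/(((-49 + (-4 + sqrt(5)))/(2*(-4 + sqrt(5))))) = 79/(((-53 + sqrt(5))/(2*(-4 + sqrt(5))))) = 79*(2*(-4 + sqrt(5))/(-53 + sqrt(5))) = 158*(-4 + sqrt(5))/(-53 + sqrt(5))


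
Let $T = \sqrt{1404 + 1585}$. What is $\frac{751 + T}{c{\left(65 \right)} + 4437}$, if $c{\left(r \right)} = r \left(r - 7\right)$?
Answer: $\frac{751}{8207} + \frac{7 \sqrt{61}}{8207} \approx 0.098169$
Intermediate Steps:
$T = 7 \sqrt{61}$ ($T = \sqrt{2989} = 7 \sqrt{61} \approx 54.672$)
$c{\left(r \right)} = r \left(-7 + r\right)$
$\frac{751 + T}{c{\left(65 \right)} + 4437} = \frac{751 + 7 \sqrt{61}}{65 \left(-7 + 65\right) + 4437} = \frac{751 + 7 \sqrt{61}}{65 \cdot 58 + 4437} = \frac{751 + 7 \sqrt{61}}{3770 + 4437} = \frac{751 + 7 \sqrt{61}}{8207} = \left(751 + 7 \sqrt{61}\right) \frac{1}{8207} = \frac{751}{8207} + \frac{7 \sqrt{61}}{8207}$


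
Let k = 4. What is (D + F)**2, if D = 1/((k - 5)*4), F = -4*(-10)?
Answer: 25281/16 ≈ 1580.1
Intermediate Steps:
F = 40
D = -1/4 (D = 1/((4 - 5)*4) = 1/(-1*4) = 1/(-4) = -1/4 ≈ -0.25000)
(D + F)**2 = (-1/4 + 40)**2 = (159/4)**2 = 25281/16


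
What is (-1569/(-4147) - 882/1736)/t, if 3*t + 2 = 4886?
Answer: -66705/837163184 ≈ -7.9680e-5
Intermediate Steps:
t = 1628 (t = -⅔ + (⅓)*4886 = -⅔ + 4886/3 = 1628)
(-1569/(-4147) - 882/1736)/t = (-1569/(-4147) - 882/1736)/1628 = (-1569*(-1/4147) - 882*1/1736)*(1/1628) = (1569/4147 - 63/124)*(1/1628) = -66705/514228*1/1628 = -66705/837163184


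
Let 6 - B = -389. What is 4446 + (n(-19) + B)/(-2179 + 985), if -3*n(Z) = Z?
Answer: 7962184/1791 ≈ 4445.7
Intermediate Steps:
B = 395 (B = 6 - 1*(-389) = 6 + 389 = 395)
n(Z) = -Z/3
4446 + (n(-19) + B)/(-2179 + 985) = 4446 + (-⅓*(-19) + 395)/(-2179 + 985) = 4446 + (19/3 + 395)/(-1194) = 4446 + (1204/3)*(-1/1194) = 4446 - 602/1791 = 7962184/1791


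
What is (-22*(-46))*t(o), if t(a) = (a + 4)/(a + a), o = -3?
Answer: -506/3 ≈ -168.67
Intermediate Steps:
t(a) = (4 + a)/(2*a) (t(a) = (4 + a)/((2*a)) = (4 + a)*(1/(2*a)) = (4 + a)/(2*a))
(-22*(-46))*t(o) = (-22*(-46))*((1/2)*(4 - 3)/(-3)) = 1012*((1/2)*(-1/3)*1) = 1012*(-1/6) = -506/3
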